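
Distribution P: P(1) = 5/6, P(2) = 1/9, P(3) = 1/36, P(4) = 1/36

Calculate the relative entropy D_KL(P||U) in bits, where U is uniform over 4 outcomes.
1.1414 bits

U(i) = 1/4 for all i

D_KL(P||U) = Σ P(x) log₂(P(x) / (1/4))
           = Σ P(x) log₂(P(x)) + log₂(4)
           = log₂(4) - H(P)

H(P) = -Σ P(x) log₂(P(x)):
  -P(1)·log₂(P(1)) = -(5/6)·log₂(5/6) = 0.21920
  -P(2)·log₂(P(2)) = -(1/9)·log₂(1/9) = 0.35221
  -P(3)·log₂(P(3)) = -(1/36)·log₂(1/36) = 0.14361
  -P(4)·log₂(P(4)) = -(1/36)·log₂(1/36) = 0.14361
H(P) = 0.21920 + 0.35221 + 0.14361 + 0.14361 = 0.85863 bits

log₂(4) = 2.00000 bits

D_KL(P||U) = 2.00000 - 0.85863 = 1.14137 ≈ 1.1414 bits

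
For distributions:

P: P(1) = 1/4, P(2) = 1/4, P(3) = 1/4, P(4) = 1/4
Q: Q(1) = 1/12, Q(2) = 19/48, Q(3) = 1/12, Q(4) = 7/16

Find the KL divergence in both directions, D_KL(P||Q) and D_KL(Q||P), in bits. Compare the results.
D_KL(P||Q) = 0.4249 bits, D_KL(Q||P) = 0.3515 bits. D_KL(P||Q) is larger than D_KL(Q||P) by 0.0734 bits; the two directions differ.

D_KL(P||Q) = Σ P(x) log₂(P(x)/Q(x))

Computing term by term:
  P(1)·log₂(P(1)/Q(1)) = (1/4)·log₂((1/4)/(1/12)) = 0.39624
  P(2)·log₂(P(2)/Q(2)) = (1/4)·log₂((1/4)/(19/48)) = -0.16574
  P(3)·log₂(P(3)/Q(3)) = (1/4)·log₂((1/4)/(1/12)) = 0.39624
  P(4)·log₂(P(4)/Q(4)) = (1/4)·log₂((1/4)/(7/16)) = -0.20184

D_KL(P||Q) = 0.39624 - 0.16574 + 0.39624 - 0.20184 = 0.42490 ≈ 0.4249 bits

D_KL(Q||P) = Σ Q(x) log₂(Q(x)/P(x))

Computing term by term:
  Q(1)·log₂(Q(1)/P(1)) = (1/12)·log₂((1/12)/(1/4)) = -0.13208
  Q(2)·log₂(Q(2)/P(2)) = (19/48)·log₂((19/48)/(1/4)) = 0.26242
  Q(3)·log₂(Q(3)/P(3)) = (1/12)·log₂((1/12)/(1/4)) = -0.13208
  Q(4)·log₂(Q(4)/P(4)) = (7/16)·log₂((7/16)/(1/4)) = 0.35322

D_KL(Q||P) = -0.13208 + 0.26242 - 0.13208 + 0.35322 = 0.35148 ≈ 0.3515 bits

These are NOT equal (difference: 0.0734 bits). KL divergence is asymmetric: D_KL(P||Q) ≠ D_KL(Q||P) in general.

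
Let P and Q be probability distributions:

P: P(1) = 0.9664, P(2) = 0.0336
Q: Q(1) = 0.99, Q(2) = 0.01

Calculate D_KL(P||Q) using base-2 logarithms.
0.0251 bits

D_KL(P||Q) = Σ P(x) log₂(P(x)/Q(x))

Computing term by term:
  P(1)·log₂(P(1)/Q(1)) = 0.9664·log₂(0.9664/0.99) = -0.03364
  P(2)·log₂(P(2)/Q(2)) = 0.0336·log₂(0.0336/0.01) = 0.05875

D_KL(P||Q) = -0.03364 + 0.05875 = 0.02511 ≈ 0.0251 bits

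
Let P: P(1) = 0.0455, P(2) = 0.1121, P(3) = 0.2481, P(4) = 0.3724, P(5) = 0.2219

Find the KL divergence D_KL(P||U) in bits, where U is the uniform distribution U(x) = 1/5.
0.2536 bits

U(i) = 1/5 for all i

D_KL(P||U) = Σ P(x) log₂(P(x) / (1/5))
           = Σ P(x) log₂(P(x)) + log₂(5)
           = log₂(5) - H(P)

H(P) = -Σ P(x) log₂(P(x)):
  -P(1)·log₂(P(1)) = -(0.0455)·log₂(0.0455) = 0.20284
  -P(2)·log₂(P(2)) = -(0.1121)·log₂(0.1121) = 0.35392
  -P(3)·log₂(P(3)) = -(0.2481)·log₂(0.2481) = 0.49893
  -P(4)·log₂(P(4)) = -(0.3724)·log₂(0.3724) = 0.53070
  -P(5)·log₂(P(5)) = -(0.2219)·log₂(0.2219) = 0.48197
H(P) = 0.20284 + 0.35392 + 0.49893 + 0.53070 + 0.48197 = 2.06836 bits

log₂(5) = 2.32193 bits

D_KL(P||U) = 2.32193 - 2.06836 = 0.25357 ≈ 0.2536 bits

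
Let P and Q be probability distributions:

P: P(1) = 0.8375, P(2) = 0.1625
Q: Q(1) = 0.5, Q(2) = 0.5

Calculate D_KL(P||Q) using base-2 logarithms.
0.3597 bits

D_KL(P||Q) = Σ P(x) log₂(P(x)/Q(x))

Computing term by term:
  P(1)·log₂(P(1)/Q(1)) = 0.8375·log₂(0.8375/0.5) = 0.62323
  P(2)·log₂(P(2)/Q(2)) = 0.1625·log₂(0.1625/0.5) = -0.26349

D_KL(P||Q) = 0.62323 - 0.26349 = 0.35974 ≈ 0.3597 bits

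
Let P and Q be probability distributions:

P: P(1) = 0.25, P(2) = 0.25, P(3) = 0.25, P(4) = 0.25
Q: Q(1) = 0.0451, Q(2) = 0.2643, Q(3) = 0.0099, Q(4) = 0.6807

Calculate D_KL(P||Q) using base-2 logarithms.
1.4009 bits

D_KL(P||Q) = Σ P(x) log₂(P(x)/Q(x))

Computing term by term:
  P(1)·log₂(P(1)/Q(1)) = 0.25·log₂(0.25/0.0451) = 0.61768
  P(2)·log₂(P(2)/Q(2)) = 0.25·log₂(0.25/0.2643) = -0.02006
  P(3)·log₂(P(3)/Q(3)) = 0.25·log₂(0.25/0.0099) = 1.16459
  P(4)·log₂(P(4)/Q(4)) = 0.25·log₂(0.25/0.6807) = -0.36127

D_KL(P||Q) = 0.61768 - 0.02006 + 1.16459 - 0.36127 = 1.40094 ≈ 1.4009 bits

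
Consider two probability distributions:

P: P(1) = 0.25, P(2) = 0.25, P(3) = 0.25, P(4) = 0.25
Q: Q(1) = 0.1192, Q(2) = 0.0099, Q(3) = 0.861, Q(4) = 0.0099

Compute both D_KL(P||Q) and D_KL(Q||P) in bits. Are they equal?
D_KL(P||Q) = 2.1503 bits, D_KL(Q||P) = 1.3165 bits. No, they are not equal.

D_KL(P||Q) = Σ P(x) log₂(P(x)/Q(x))

Computing term by term:
  P(1)·log₂(P(1)/Q(1)) = 0.25·log₂(0.25/0.1192) = 0.26714
  P(2)·log₂(P(2)/Q(2)) = 0.25·log₂(0.25/0.0099) = 1.16459
  P(3)·log₂(P(3)/Q(3)) = 0.25·log₂(0.25/0.861) = -0.44602
  P(4)·log₂(P(4)/Q(4)) = 0.25·log₂(0.25/0.0099) = 1.16459

D_KL(P||Q) = 0.26714 + 1.16459 - 0.44602 + 1.16459 = 2.15030 ≈ 2.1503 bits

D_KL(Q||P) = Σ Q(x) log₂(Q(x)/P(x))

Computing term by term:
  Q(1)·log₂(Q(1)/P(1)) = 0.1192·log₂(0.1192/0.25) = -0.12737
  Q(2)·log₂(Q(2)/P(2)) = 0.0099·log₂(0.0099/0.25) = -0.04612
  Q(3)·log₂(Q(3)/P(3)) = 0.861·log₂(0.861/0.25) = 1.53610
  Q(4)·log₂(Q(4)/P(4)) = 0.0099·log₂(0.0099/0.25) = -0.04612

D_KL(Q||P) = -0.12737 - 0.04612 + 1.53610 - 0.04612 = 1.31649 ≈ 1.3165 bits

These are NOT equal (difference: 0.8338 bits). KL divergence is asymmetric: D_KL(P||Q) ≠ D_KL(Q||P) in general.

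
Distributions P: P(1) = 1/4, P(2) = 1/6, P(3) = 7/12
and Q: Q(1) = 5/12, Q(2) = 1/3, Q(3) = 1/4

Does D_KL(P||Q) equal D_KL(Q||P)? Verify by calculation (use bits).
D_KL(P||Q) = 0.3622 bits, D_KL(Q||P) = 0.3348 bits. No — D_KL(P||Q) ≠ D_KL(Q||P) for this pair.

D_KL(P||Q) = Σ P(x) log₂(P(x)/Q(x))

Computing term by term:
  P(1)·log₂(P(1)/Q(1)) = (1/4)·log₂((1/4)/(5/12)) = -0.18424
  P(2)·log₂(P(2)/Q(2)) = (1/6)·log₂((1/6)/(1/3)) = -0.16667
  P(3)·log₂(P(3)/Q(3)) = (7/12)·log₂((7/12)/(1/4)) = 0.71306

D_KL(P||Q) = -0.18424 - 0.16667 + 0.71306 = 0.36215 ≈ 0.3622 bits

D_KL(Q||P) = Σ Q(x) log₂(Q(x)/P(x))

Computing term by term:
  Q(1)·log₂(Q(1)/P(1)) = (5/12)·log₂((5/12)/(1/4)) = 0.30707
  Q(2)·log₂(Q(2)/P(2)) = (1/3)·log₂((1/3)/(1/6)) = 0.33333
  Q(3)·log₂(Q(3)/P(3)) = (1/4)·log₂((1/4)/(7/12)) = -0.30560

D_KL(Q||P) = 0.30707 + 0.33333 - 0.30560 = 0.33480 ≈ 0.3348 bits

These are NOT equal (difference: 0.0274 bits). KL divergence is asymmetric: D_KL(P||Q) ≠ D_KL(Q||P) in general.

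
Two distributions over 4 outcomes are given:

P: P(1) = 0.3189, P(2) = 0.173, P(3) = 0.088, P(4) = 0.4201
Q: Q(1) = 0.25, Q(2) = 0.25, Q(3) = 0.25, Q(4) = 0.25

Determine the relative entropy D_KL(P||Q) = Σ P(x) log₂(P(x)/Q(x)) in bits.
0.2021 bits

D_KL(P||Q) = Σ P(x) log₂(P(x)/Q(x))

Computing term by term:
  P(1)·log₂(P(1)/Q(1)) = 0.3189·log₂(0.3189/0.25) = 0.11199
  P(2)·log₂(P(2)/Q(2)) = 0.173·log₂(0.173/0.25) = -0.09189
  P(3)·log₂(P(3)/Q(3)) = 0.088·log₂(0.088/0.25) = -0.13256
  P(4)·log₂(P(4)/Q(4)) = 0.4201·log₂(0.4201/0.25) = 0.31457

D_KL(P||Q) = 0.11199 - 0.09189 - 0.13256 + 0.31457 = 0.20211 ≈ 0.2021 bits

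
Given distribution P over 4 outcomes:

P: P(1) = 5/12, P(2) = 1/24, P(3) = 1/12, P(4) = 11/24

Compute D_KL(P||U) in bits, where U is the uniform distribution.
0.4681 bits

U(i) = 1/4 for all i

D_KL(P||U) = Σ P(x) log₂(P(x) / (1/4))
           = Σ P(x) log₂(P(x)) + log₂(4)
           = log₂(4) - H(P)

H(P) = -Σ P(x) log₂(P(x)):
  -P(1)·log₂(P(1)) = -(5/12)·log₂(5/12) = 0.52626
  -P(2)·log₂(P(2)) = -(1/24)·log₂(1/24) = 0.19104
  -P(3)·log₂(P(3)) = -(1/12)·log₂(1/12) = 0.29875
  -P(4)·log₂(P(4)) = -(11/24)·log₂(11/24) = 0.51587
H(P) = 0.52626 + 0.19104 + 0.29875 + 0.51587 = 1.53192 bits

log₂(4) = 2.00000 bits

D_KL(P||U) = 2.00000 - 1.53192 = 0.46808 ≈ 0.4681 bits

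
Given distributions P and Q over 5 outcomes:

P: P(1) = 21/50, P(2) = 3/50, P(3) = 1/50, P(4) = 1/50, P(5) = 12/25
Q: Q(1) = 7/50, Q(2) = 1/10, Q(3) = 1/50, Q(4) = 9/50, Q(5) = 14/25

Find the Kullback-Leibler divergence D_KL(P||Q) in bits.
0.4513 bits

D_KL(P||Q) = Σ P(x) log₂(P(x)/Q(x))

Computing term by term:
  P(1)·log₂(P(1)/Q(1)) = (21/50)·log₂((21/50)/(7/50)) = 0.66568
  P(2)·log₂(P(2)/Q(2)) = (3/50)·log₂((3/50)/(1/10)) = -0.04422
  P(3)·log₂(P(3)/Q(3)) = (1/50)·log₂((1/50)/(1/50)) = 0.00000
  P(4)·log₂(P(4)/Q(4)) = (1/50)·log₂((1/50)/(9/50)) = -0.06340
  P(5)·log₂(P(5)/Q(5)) = (12/25)·log₂((12/25)/(14/25)) = -0.10675

D_KL(P||Q) = 0.66568 - 0.04422 + 0.00000 - 0.06340 - 0.10675 = 0.45131 ≈ 0.4513 bits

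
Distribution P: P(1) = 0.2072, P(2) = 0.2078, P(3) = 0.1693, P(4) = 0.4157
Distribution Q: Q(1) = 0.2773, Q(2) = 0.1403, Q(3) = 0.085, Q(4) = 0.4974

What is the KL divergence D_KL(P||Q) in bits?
0.0913 bits

D_KL(P||Q) = Σ P(x) log₂(P(x)/Q(x))

Computing term by term:
  P(1)·log₂(P(1)/Q(1)) = 0.2072·log₂(0.2072/0.2773) = -0.08711
  P(2)·log₂(P(2)/Q(2)) = 0.2078·log₂(0.2078/0.1403) = 0.11776
  P(3)·log₂(P(3)/Q(3)) = 0.1693·log₂(0.1693/0.085) = 0.16829
  P(4)·log₂(P(4)/Q(4)) = 0.4157·log₂(0.4157/0.4974) = -0.10761

D_KL(P||Q) = -0.08711 + 0.11776 + 0.16829 - 0.10761 = 0.09133 ≈ 0.0913 bits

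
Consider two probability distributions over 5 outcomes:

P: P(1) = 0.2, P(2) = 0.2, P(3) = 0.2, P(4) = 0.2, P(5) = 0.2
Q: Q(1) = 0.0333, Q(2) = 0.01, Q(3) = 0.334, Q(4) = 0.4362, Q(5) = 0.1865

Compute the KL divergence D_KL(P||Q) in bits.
1.0289 bits

D_KL(P||Q) = Σ P(x) log₂(P(x)/Q(x))

Computing term by term:
  P(1)·log₂(P(1)/Q(1)) = 0.2·log₂(0.2/0.0333) = 0.51728
  P(2)·log₂(P(2)/Q(2)) = 0.2·log₂(0.2/0.01) = 0.86439
  P(3)·log₂(P(3)/Q(3)) = 0.2·log₂(0.2/0.334) = -0.14797
  P(4)·log₂(P(4)/Q(4)) = 0.2·log₂(0.2/0.4362) = -0.22500
  P(5)·log₂(P(5)/Q(5)) = 0.2·log₂(0.2/0.1865) = 0.02016

D_KL(P||Q) = 0.51728 + 0.86439 - 0.14797 - 0.22500 + 0.02016 = 1.02886 ≈ 1.0289 bits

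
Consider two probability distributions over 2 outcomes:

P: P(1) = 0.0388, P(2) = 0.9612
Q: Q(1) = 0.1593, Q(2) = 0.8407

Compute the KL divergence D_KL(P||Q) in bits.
0.1067 bits

D_KL(P||Q) = Σ P(x) log₂(P(x)/Q(x))

Computing term by term:
  P(1)·log₂(P(1)/Q(1)) = 0.0388·log₂(0.0388/0.1593) = -0.07906
  P(2)·log₂(P(2)/Q(2)) = 0.9612·log₂(0.9612/0.8407) = 0.18575

D_KL(P||Q) = -0.07906 + 0.18575 = 0.10669 ≈ 0.1067 bits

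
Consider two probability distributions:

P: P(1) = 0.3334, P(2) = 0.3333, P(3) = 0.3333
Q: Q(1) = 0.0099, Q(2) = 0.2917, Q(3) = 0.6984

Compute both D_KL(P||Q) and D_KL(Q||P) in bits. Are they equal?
D_KL(P||Q) = 1.4000 bits, D_KL(Q||P) = 0.6390 bits. No, they are not equal.

D_KL(P||Q) = Σ P(x) log₂(P(x)/Q(x))

Computing term by term:
  P(1)·log₂(P(1)/Q(1)) = 0.3334·log₂(0.3334/0.0099) = 1.69157
  P(2)·log₂(P(2)/Q(2)) = 0.3333·log₂(0.3333/0.2917) = 0.06411
  P(3)·log₂(P(3)/Q(3)) = 0.3333·log₂(0.3333/0.6984) = -0.35571

D_KL(P||Q) = 1.69157 + 0.06411 - 0.35571 = 1.39997 ≈ 1.4000 bits

D_KL(Q||P) = Σ Q(x) log₂(Q(x)/P(x))

Computing term by term:
  Q(1)·log₂(Q(1)/P(1)) = 0.0099·log₂(0.0099/0.3334) = -0.05023
  Q(2)·log₂(Q(2)/P(2)) = 0.2917·log₂(0.2917/0.3333) = -0.05610
  Q(3)·log₂(Q(3)/P(3)) = 0.6984·log₂(0.6984/0.3333) = 0.74535

D_KL(Q||P) = -0.05023 - 0.05610 + 0.74535 = 0.63902 ≈ 0.6390 bits

These are NOT equal (difference: 0.7610 bits). KL divergence is asymmetric: D_KL(P||Q) ≠ D_KL(Q||P) in general.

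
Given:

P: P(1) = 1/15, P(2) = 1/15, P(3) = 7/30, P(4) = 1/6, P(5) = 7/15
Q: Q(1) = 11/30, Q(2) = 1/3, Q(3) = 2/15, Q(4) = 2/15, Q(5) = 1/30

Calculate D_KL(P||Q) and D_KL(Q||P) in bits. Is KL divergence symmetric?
D_KL(P||Q) = 1.7000 bits, D_KL(Q||P) = 1.3983 bits. No, KL divergence is not symmetric.

D_KL(P||Q) = Σ P(x) log₂(P(x)/Q(x))

Computing term by term:
  P(1)·log₂(P(1)/Q(1)) = (1/15)·log₂((1/15)/(11/30)) = -0.16396
  P(2)·log₂(P(2)/Q(2)) = (1/15)·log₂((1/15)/(1/3)) = -0.15480
  P(3)·log₂(P(3)/Q(3)) = (7/30)·log₂((7/30)/(2/15)) = 0.18838
  P(4)·log₂(P(4)/Q(4)) = (1/6)·log₂((1/6)/(2/15)) = 0.05365
  P(5)·log₂(P(5)/Q(5)) = (7/15)·log₂((7/15)/(1/30)) = 1.77677

D_KL(P||Q) = -0.16396 - 0.15480 + 0.18838 + 0.05365 + 1.77677 = 1.70004 ≈ 1.7000 bits

D_KL(Q||P) = Σ Q(x) log₂(Q(x)/P(x))

Computing term by term:
  Q(1)·log₂(Q(1)/P(1)) = (11/30)·log₂((11/30)/(1/15)) = 0.90179
  Q(2)·log₂(Q(2)/P(2)) = (1/3)·log₂((1/3)/(1/15)) = 0.77398
  Q(3)·log₂(Q(3)/P(3)) = (2/15)·log₂((2/15)/(7/30)) = -0.10765
  Q(4)·log₂(Q(4)/P(4)) = (2/15)·log₂((2/15)/(1/6)) = -0.04292
  Q(5)·log₂(Q(5)/P(5)) = (1/30)·log₂((1/30)/(7/15)) = -0.12691

D_KL(Q||P) = 0.90179 + 0.77398 - 0.10765 - 0.04292 - 0.12691 = 1.39829 ≈ 1.3983 bits

These are NOT equal (difference: 0.3017 bits). KL divergence is asymmetric: D_KL(P||Q) ≠ D_KL(Q||P) in general.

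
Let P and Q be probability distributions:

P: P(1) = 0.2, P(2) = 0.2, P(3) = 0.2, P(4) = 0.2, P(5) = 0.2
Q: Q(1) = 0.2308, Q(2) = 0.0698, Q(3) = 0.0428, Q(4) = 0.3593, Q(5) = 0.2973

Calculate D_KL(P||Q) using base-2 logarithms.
0.4239 bits

D_KL(P||Q) = Σ P(x) log₂(P(x)/Q(x))

Computing term by term:
  P(1)·log₂(P(1)/Q(1)) = 0.2·log₂(0.2/0.2308) = -0.04133
  P(2)·log₂(P(2)/Q(2)) = 0.2·log₂(0.2/0.0698) = 0.30374
  P(3)·log₂(P(3)/Q(3)) = 0.2·log₂(0.2/0.0428) = 0.44486
  P(4)·log₂(P(4)/Q(4)) = 0.2·log₂(0.2/0.3593) = -0.16904
  P(5)·log₂(P(5)/Q(5)) = 0.2·log₂(0.2/0.2973) = -0.11438

D_KL(P||Q) = -0.04133 + 0.30374 + 0.44486 - 0.16904 - 0.11438 = 0.42385 ≈ 0.4239 bits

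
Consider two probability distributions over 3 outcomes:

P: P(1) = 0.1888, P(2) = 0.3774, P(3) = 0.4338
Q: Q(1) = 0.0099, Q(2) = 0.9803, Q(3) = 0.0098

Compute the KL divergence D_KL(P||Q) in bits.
2.6554 bits

D_KL(P||Q) = Σ P(x) log₂(P(x)/Q(x))

Computing term by term:
  P(1)·log₂(P(1)/Q(1)) = 0.1888·log₂(0.1888/0.0099) = 0.80302
  P(2)·log₂(P(2)/Q(2)) = 0.3774·log₂(0.3774/0.9803) = -0.51973
  P(3)·log₂(P(3)/Q(3)) = 0.4338·log₂(0.4338/0.0098) = 2.37206

D_KL(P||Q) = 0.80302 - 0.51973 + 2.37206 = 2.65535 ≈ 2.6554 bits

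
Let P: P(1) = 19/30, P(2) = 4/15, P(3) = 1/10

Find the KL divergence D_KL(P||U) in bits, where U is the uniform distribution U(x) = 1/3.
0.3269 bits

U(i) = 1/3 for all i

D_KL(P||U) = Σ P(x) log₂(P(x) / (1/3))
           = Σ P(x) log₂(P(x)) + log₂(3)
           = log₂(3) - H(P)

H(P) = -Σ P(x) log₂(P(x)):
  -P(1)·log₂(P(1)) = -(19/30)·log₂(19/30) = 0.41734
  -P(2)·log₂(P(2)) = -(4/15)·log₂(4/15) = 0.50850
  -P(3)·log₂(P(3)) = -(1/10)·log₂(1/10) = 0.33219
H(P) = 0.41734 + 0.50850 + 0.33219 = 1.25803 bits

log₂(3) = 1.58496 bits

D_KL(P||U) = 1.58496 - 1.25803 = 0.32693 ≈ 0.3269 bits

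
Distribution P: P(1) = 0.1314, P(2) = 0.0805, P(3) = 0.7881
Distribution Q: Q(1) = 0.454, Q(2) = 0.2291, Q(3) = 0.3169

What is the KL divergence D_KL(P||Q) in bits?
0.6793 bits

D_KL(P||Q) = Σ P(x) log₂(P(x)/Q(x))

Computing term by term:
  P(1)·log₂(P(1)/Q(1)) = 0.1314·log₂(0.1314/0.454) = -0.23504
  P(2)·log₂(P(2)/Q(2)) = 0.0805·log₂(0.0805/0.2291) = -0.12147
  P(3)·log₂(P(3)/Q(3)) = 0.7881·log₂(0.7881/0.3169) = 1.03584

D_KL(P||Q) = -0.23504 - 0.12147 + 1.03584 = 0.67933 ≈ 0.6793 bits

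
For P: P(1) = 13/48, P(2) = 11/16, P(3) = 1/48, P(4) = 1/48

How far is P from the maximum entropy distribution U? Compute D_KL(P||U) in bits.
0.8853 bits

U(i) = 1/4 for all i

D_KL(P||U) = Σ P(x) log₂(P(x) / (1/4))
           = Σ P(x) log₂(P(x)) + log₂(4)
           = log₂(4) - H(P)

H(P) = -Σ P(x) log₂(P(x)):
  -P(1)·log₂(P(1)) = -(13/48)·log₂(13/48) = 0.51039
  -P(2)·log₂(P(2)) = -(11/16)·log₂(11/16) = 0.37164
  -P(3)·log₂(P(3)) = -(1/48)·log₂(1/48) = 0.11635
  -P(4)·log₂(P(4)) = -(1/48)·log₂(1/48) = 0.11635
H(P) = 0.51039 + 0.37164 + 0.11635 + 0.11635 = 1.11473 bits

log₂(4) = 2.00000 bits

D_KL(P||U) = 2.00000 - 1.11473 = 0.88527 ≈ 0.8853 bits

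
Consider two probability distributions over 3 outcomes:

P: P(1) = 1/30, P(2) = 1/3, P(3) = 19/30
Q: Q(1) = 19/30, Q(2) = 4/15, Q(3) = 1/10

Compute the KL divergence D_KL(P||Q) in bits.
1.6523 bits

D_KL(P||Q) = Σ P(x) log₂(P(x)/Q(x))

Computing term by term:
  P(1)·log₂(P(1)/Q(1)) = (1/30)·log₂((1/30)/(19/30)) = -0.14160
  P(2)·log₂(P(2)/Q(2)) = (1/3)·log₂((1/3)/(4/15)) = 0.10731
  P(3)·log₂(P(3)/Q(3)) = (19/30)·log₂((19/30)/(1/10)) = 1.68654

D_KL(P||Q) = -0.14160 + 0.10731 + 1.68654 = 1.65225 ≈ 1.6523 bits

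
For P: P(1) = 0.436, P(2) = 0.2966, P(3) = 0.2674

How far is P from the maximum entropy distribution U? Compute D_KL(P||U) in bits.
0.0339 bits

U(i) = 1/3 for all i

D_KL(P||U) = Σ P(x) log₂(P(x) / (1/3))
           = Σ P(x) log₂(P(x)) + log₂(3)
           = log₂(3) - H(P)

H(P) = -Σ P(x) log₂(P(x)):
  -P(1)·log₂(P(1)) = -(0.436)·log₂(0.436) = 0.52215
  -P(2)·log₂(P(2)) = -(0.2966)·log₂(0.2966) = 0.52006
  -P(3)·log₂(P(3)) = -(0.2674)·log₂(0.2674) = 0.50884
H(P) = 0.52215 + 0.52006 + 0.50884 = 1.55105 bits

log₂(3) = 1.58496 bits

D_KL(P||U) = 1.58496 - 1.55105 = 0.03391 ≈ 0.0339 bits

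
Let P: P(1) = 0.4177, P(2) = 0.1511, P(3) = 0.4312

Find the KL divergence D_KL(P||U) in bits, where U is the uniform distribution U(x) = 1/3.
0.1236 bits

U(i) = 1/3 for all i

D_KL(P||U) = Σ P(x) log₂(P(x) / (1/3))
           = Σ P(x) log₂(P(x)) + log₂(3)
           = log₂(3) - H(P)

H(P) = -Σ P(x) log₂(P(x)):
  -P(1)·log₂(P(1)) = -(0.4177)·log₂(0.4177) = 0.52608
  -P(2)·log₂(P(2)) = -(0.1511)·log₂(0.1511) = 0.41196
  -P(3)·log₂(P(3)) = -(0.4312)·log₂(0.4312) = 0.52329
H(P) = 0.52608 + 0.41196 + 0.52329 = 1.46133 bits

log₂(3) = 1.58496 bits

D_KL(P||U) = 1.58496 - 1.46133 = 0.12363 ≈ 0.1236 bits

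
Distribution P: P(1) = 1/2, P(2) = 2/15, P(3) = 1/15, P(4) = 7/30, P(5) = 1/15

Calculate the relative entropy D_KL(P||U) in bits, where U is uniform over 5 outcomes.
0.4235 bits

U(i) = 1/5 for all i

D_KL(P||U) = Σ P(x) log₂(P(x) / (1/5))
           = Σ P(x) log₂(P(x)) + log₂(5)
           = log₂(5) - H(P)

H(P) = -Σ P(x) log₂(P(x)):
  -P(1)·log₂(P(1)) = -(1/2)·log₂(1/2) = 0.50000
  -P(2)·log₂(P(2)) = -(2/15)·log₂(2/15) = 0.38759
  -P(3)·log₂(P(3)) = -(1/15)·log₂(1/15) = 0.26046
  -P(4)·log₂(P(4)) = -(7/30)·log₂(7/30) = 0.48989
  -P(5)·log₂(P(5)) = -(1/15)·log₂(1/15) = 0.26046
H(P) = 0.50000 + 0.38759 + 0.26046 + 0.48989 + 0.26046 = 1.89840 bits

log₂(5) = 2.32193 bits

D_KL(P||U) = 2.32193 - 1.89840 = 0.42353 ≈ 0.4235 bits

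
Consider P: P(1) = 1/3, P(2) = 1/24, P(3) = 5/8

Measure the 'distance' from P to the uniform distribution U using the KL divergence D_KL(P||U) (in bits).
0.4418 bits

U(i) = 1/3 for all i

D_KL(P||U) = Σ P(x) log₂(P(x) / (1/3))
           = Σ P(x) log₂(P(x)) + log₂(3)
           = log₂(3) - H(P)

H(P) = -Σ P(x) log₂(P(x)):
  -P(1)·log₂(P(1)) = -(1/3)·log₂(1/3) = 0.52832
  -P(2)·log₂(P(2)) = -(1/24)·log₂(1/24) = 0.19104
  -P(3)·log₂(P(3)) = -(5/8)·log₂(5/8) = 0.42379
H(P) = 0.52832 + 0.19104 + 0.42379 = 1.14315 bits

log₂(3) = 1.58496 bits

D_KL(P||U) = 1.58496 - 1.14315 = 0.44181 ≈ 0.4418 bits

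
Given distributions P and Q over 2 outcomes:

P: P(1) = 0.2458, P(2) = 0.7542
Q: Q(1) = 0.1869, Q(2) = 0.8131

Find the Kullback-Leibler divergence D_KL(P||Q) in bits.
0.0153 bits

D_KL(P||Q) = Σ P(x) log₂(P(x)/Q(x))

Computing term by term:
  P(1)·log₂(P(1)/Q(1)) = 0.2458·log₂(0.2458/0.1869) = 0.09714
  P(2)·log₂(P(2)/Q(2)) = 0.7542·log₂(0.7542/0.8131) = -0.08182

D_KL(P||Q) = 0.09714 - 0.08182 = 0.01532 ≈ 0.0153 bits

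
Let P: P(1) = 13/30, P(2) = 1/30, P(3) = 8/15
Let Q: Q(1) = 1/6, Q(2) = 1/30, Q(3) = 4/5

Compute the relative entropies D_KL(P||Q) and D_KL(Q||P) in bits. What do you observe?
D_KL(P||Q) = 0.2854 bits, D_KL(Q||P) = 0.2382 bits. The two directions give different values (D_KL(P||Q) exceeds D_KL(Q||P) by 0.0472 bits): KL divergence is asymmetric.

D_KL(P||Q) = Σ P(x) log₂(P(x)/Q(x))

Computing term by term:
  P(1)·log₂(P(1)/Q(1)) = (13/30)·log₂((13/30)/(1/6)) = 0.59736
  P(2)·log₂(P(2)/Q(2)) = (1/30)·log₂((1/30)/(1/30)) = 0.00000
  P(3)·log₂(P(3)/Q(3)) = (8/15)·log₂((8/15)/(4/5)) = -0.31198

D_KL(P||Q) = 0.59736 + 0.00000 - 0.31198 = 0.28538 ≈ 0.2854 bits

D_KL(Q||P) = Σ Q(x) log₂(Q(x)/P(x))

Computing term by term:
  Q(1)·log₂(Q(1)/P(1)) = (1/6)·log₂((1/6)/(13/30)) = -0.22975
  Q(2)·log₂(Q(2)/P(2)) = (1/30)·log₂((1/30)/(1/30)) = 0.00000
  Q(3)·log₂(Q(3)/P(3)) = (4/5)·log₂((4/5)/(8/15)) = 0.46797

D_KL(Q||P) = -0.22975 + 0.00000 + 0.46797 = 0.23822 ≈ 0.2382 bits

These are NOT equal (difference: 0.0472 bits). KL divergence is asymmetric: D_KL(P||Q) ≠ D_KL(Q||P) in general.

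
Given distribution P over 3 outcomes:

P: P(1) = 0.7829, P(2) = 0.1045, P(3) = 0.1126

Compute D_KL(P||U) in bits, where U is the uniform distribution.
0.6132 bits

U(i) = 1/3 for all i

D_KL(P||U) = Σ P(x) log₂(P(x) / (1/3))
           = Σ P(x) log₂(P(x)) + log₂(3)
           = log₂(3) - H(P)

H(P) = -Σ P(x) log₂(P(x)):
  -P(1)·log₂(P(1)) = -(0.7829)·log₂(0.7829) = 0.27644
  -P(2)·log₂(P(2)) = -(0.1045)·log₂(0.1045) = 0.34051
  -P(3)·log₂(P(3)) = -(0.1126)·log₂(0.1126) = 0.35477
H(P) = 0.27644 + 0.34051 + 0.35477 = 0.97172 bits

log₂(3) = 1.58496 bits

D_KL(P||U) = 1.58496 - 0.97172 = 0.61324 ≈ 0.6132 bits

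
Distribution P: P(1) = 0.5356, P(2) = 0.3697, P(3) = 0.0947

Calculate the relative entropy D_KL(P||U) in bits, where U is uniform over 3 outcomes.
0.2498 bits

U(i) = 1/3 for all i

D_KL(P||U) = Σ P(x) log₂(P(x) / (1/3))
           = Σ P(x) log₂(P(x)) + log₂(3)
           = log₂(3) - H(P)

H(P) = -Σ P(x) log₂(P(x)):
  -P(1)·log₂(P(1)) = -(0.5356)·log₂(0.5356) = 0.48245
  -P(2)·log₂(P(2)) = -(0.3697)·log₂(0.3697) = 0.53073
  -P(3)·log₂(P(3)) = -(0.0947)·log₂(0.0947) = 0.32203
H(P) = 0.48245 + 0.53073 + 0.32203 = 1.33521 bits

log₂(3) = 1.58496 bits

D_KL(P||U) = 1.58496 - 1.33521 = 0.24975 ≈ 0.2498 bits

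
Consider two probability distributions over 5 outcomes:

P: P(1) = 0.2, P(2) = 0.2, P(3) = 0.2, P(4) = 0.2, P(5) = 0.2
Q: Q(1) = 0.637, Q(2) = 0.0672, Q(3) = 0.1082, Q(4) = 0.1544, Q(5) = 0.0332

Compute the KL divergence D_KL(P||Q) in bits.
0.7505 bits

D_KL(P||Q) = Σ P(x) log₂(P(x)/Q(x))

Computing term by term:
  P(1)·log₂(P(1)/Q(1)) = 0.2·log₂(0.2/0.637) = -0.33426
  P(2)·log₂(P(2)/Q(2)) = 0.2·log₂(0.2/0.0672) = 0.31469
  P(3)·log₂(P(3)/Q(3)) = 0.2·log₂(0.2/0.1082) = 0.17726
  P(4)·log₂(P(4)/Q(4)) = 0.2·log₂(0.2/0.1544) = 0.07467
  P(5)·log₂(P(5)/Q(5)) = 0.2·log₂(0.2/0.0332) = 0.51815

D_KL(P||Q) = -0.33426 + 0.31469 + 0.17726 + 0.07467 + 0.51815 = 0.75051 ≈ 0.7505 bits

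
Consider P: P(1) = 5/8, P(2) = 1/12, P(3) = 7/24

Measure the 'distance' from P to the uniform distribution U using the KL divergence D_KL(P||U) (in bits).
0.3440 bits

U(i) = 1/3 for all i

D_KL(P||U) = Σ P(x) log₂(P(x) / (1/3))
           = Σ P(x) log₂(P(x)) + log₂(3)
           = log₂(3) - H(P)

H(P) = -Σ P(x) log₂(P(x)):
  -P(1)·log₂(P(1)) = -(5/8)·log₂(5/8) = 0.42379
  -P(2)·log₂(P(2)) = -(1/12)·log₂(1/12) = 0.29875
  -P(3)·log₂(P(3)) = -(7/24)·log₂(7/24) = 0.51847
H(P) = 0.42379 + 0.29875 + 0.51847 = 1.24101 bits

log₂(3) = 1.58496 bits

D_KL(P||U) = 1.58496 - 1.24101 = 0.34395 ≈ 0.3440 bits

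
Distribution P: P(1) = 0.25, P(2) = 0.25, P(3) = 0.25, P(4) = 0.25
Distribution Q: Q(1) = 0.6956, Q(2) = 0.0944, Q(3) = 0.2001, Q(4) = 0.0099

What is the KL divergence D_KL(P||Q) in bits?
1.2271 bits

D_KL(P||Q) = Σ P(x) log₂(P(x)/Q(x))

Computing term by term:
  P(1)·log₂(P(1)/Q(1)) = 0.25·log₂(0.25/0.6956) = -0.36908
  P(2)·log₂(P(2)/Q(2)) = 0.25·log₂(0.25/0.0944) = 0.35127
  P(3)·log₂(P(3)/Q(3)) = 0.25·log₂(0.25/0.2001) = 0.08030
  P(4)·log₂(P(4)/Q(4)) = 0.25·log₂(0.25/0.0099) = 1.16459

D_KL(P||Q) = -0.36908 + 0.35127 + 0.08030 + 1.16459 = 1.22708 ≈ 1.2271 bits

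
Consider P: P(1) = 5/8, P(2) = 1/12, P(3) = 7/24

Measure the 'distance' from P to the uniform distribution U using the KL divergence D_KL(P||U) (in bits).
0.3440 bits

U(i) = 1/3 for all i

D_KL(P||U) = Σ P(x) log₂(P(x) / (1/3))
           = Σ P(x) log₂(P(x)) + log₂(3)
           = log₂(3) - H(P)

H(P) = -Σ P(x) log₂(P(x)):
  -P(1)·log₂(P(1)) = -(5/8)·log₂(5/8) = 0.42379
  -P(2)·log₂(P(2)) = -(1/12)·log₂(1/12) = 0.29875
  -P(3)·log₂(P(3)) = -(7/24)·log₂(7/24) = 0.51847
H(P) = 0.42379 + 0.29875 + 0.51847 = 1.24101 bits

log₂(3) = 1.58496 bits

D_KL(P||U) = 1.58496 - 1.24101 = 0.34395 ≈ 0.3440 bits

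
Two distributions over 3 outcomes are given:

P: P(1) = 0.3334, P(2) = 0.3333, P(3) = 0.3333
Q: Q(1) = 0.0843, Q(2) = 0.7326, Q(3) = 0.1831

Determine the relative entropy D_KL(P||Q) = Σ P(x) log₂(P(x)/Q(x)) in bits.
0.5707 bits

D_KL(P||Q) = Σ P(x) log₂(P(x)/Q(x))

Computing term by term:
  P(1)·log₂(P(1)/Q(1)) = 0.3334·log₂(0.3334/0.0843) = 0.66135
  P(2)·log₂(P(2)/Q(2)) = 0.3333·log₂(0.3333/0.7326) = -0.37870
  P(3)·log₂(P(3)/Q(3)) = 0.3333·log₂(0.3333/0.1831) = 0.28803

D_KL(P||Q) = 0.66135 - 0.37870 + 0.28803 = 0.57068 ≈ 0.5707 bits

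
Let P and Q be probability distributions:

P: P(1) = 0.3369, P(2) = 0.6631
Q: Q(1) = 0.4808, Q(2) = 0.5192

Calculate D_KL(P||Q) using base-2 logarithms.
0.0612 bits

D_KL(P||Q) = Σ P(x) log₂(P(x)/Q(x))

Computing term by term:
  P(1)·log₂(P(1)/Q(1)) = 0.3369·log₂(0.3369/0.4808) = -0.17287
  P(2)·log₂(P(2)/Q(2)) = 0.6631·log₂(0.6631/0.5192) = 0.23403

D_KL(P||Q) = -0.17287 + 0.23403 = 0.06116 ≈ 0.0612 bits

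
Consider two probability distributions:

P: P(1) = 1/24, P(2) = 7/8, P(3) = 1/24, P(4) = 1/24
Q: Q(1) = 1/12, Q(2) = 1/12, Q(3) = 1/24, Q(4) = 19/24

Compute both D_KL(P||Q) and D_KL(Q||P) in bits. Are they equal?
D_KL(P||Q) = 2.7496 bits, D_KL(Q||P) = 3.1636 bits. No, they are not equal.

D_KL(P||Q) = Σ P(x) log₂(P(x)/Q(x))

Computing term by term:
  P(1)·log₂(P(1)/Q(1)) = (1/24)·log₂((1/24)/(1/12)) = -0.04167
  P(2)·log₂(P(2)/Q(2)) = (7/8)·log₂((7/8)/(1/12)) = 2.96828
  P(3)·log₂(P(3)/Q(3)) = (1/24)·log₂((1/24)/(1/24)) = 0.00000
  P(4)·log₂(P(4)/Q(4)) = (1/24)·log₂((1/24)/(19/24)) = -0.17700

D_KL(P||Q) = -0.04167 + 2.96828 + 0.00000 - 0.17700 = 2.74961 ≈ 2.7496 bits

D_KL(Q||P) = Σ Q(x) log₂(Q(x)/P(x))

Computing term by term:
  Q(1)·log₂(Q(1)/P(1)) = (1/12)·log₂((1/12)/(1/24)) = 0.08333
  Q(2)·log₂(Q(2)/P(2)) = (1/12)·log₂((1/12)/(7/8)) = -0.28269
  Q(3)·log₂(Q(3)/P(3)) = (1/24)·log₂((1/24)/(1/24)) = 0.00000
  Q(4)·log₂(Q(4)/P(4)) = (19/24)·log₂((19/24)/(1/24)) = 3.36294

D_KL(Q||P) = 0.08333 - 0.28269 + 0.00000 + 3.36294 = 3.16358 ≈ 3.1636 bits

These are NOT equal (difference: 0.4140 bits). KL divergence is asymmetric: D_KL(P||Q) ≠ D_KL(Q||P) in general.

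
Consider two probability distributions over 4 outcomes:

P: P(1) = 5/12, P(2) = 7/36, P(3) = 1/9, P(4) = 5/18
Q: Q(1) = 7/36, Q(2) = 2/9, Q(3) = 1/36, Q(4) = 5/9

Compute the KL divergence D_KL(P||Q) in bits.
0.3651 bits

D_KL(P||Q) = Σ P(x) log₂(P(x)/Q(x))

Computing term by term:
  P(1)·log₂(P(1)/Q(1)) = (5/12)·log₂((5/12)/(7/36)) = 0.45814
  P(2)·log₂(P(2)/Q(2)) = (7/36)·log₂((7/36)/(2/9)) = -0.03746
  P(3)·log₂(P(3)/Q(3)) = (1/9)·log₂((1/9)/(1/36)) = 0.22222
  P(4)·log₂(P(4)/Q(4)) = (5/18)·log₂((5/18)/(5/9)) = -0.27778

D_KL(P||Q) = 0.45814 - 0.03746 + 0.22222 - 0.27778 = 0.36512 ≈ 0.3651 bits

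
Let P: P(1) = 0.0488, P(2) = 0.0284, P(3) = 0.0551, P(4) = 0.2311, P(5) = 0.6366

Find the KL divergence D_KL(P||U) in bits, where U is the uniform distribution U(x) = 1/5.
0.8298 bits

U(i) = 1/5 for all i

D_KL(P||U) = Σ P(x) log₂(P(x) / (1/5))
           = Σ P(x) log₂(P(x)) + log₂(5)
           = log₂(5) - H(P)

H(P) = -Σ P(x) log₂(P(x)):
  -P(1)·log₂(P(1)) = -(0.0488)·log₂(0.0488) = 0.21262
  -P(2)·log₂(P(2)) = -(0.0284)·log₂(0.0284) = 0.14592
  -P(3)·log₂(P(3)) = -(0.0551)·log₂(0.0551) = 0.23042
  -P(4)·log₂(P(4)) = -(0.2311)·log₂(0.2311) = 0.48841
  -P(5)·log₂(P(5)) = -(0.6366)·log₂(0.6366) = 0.41477
H(P) = 0.21262 + 0.14592 + 0.23042 + 0.48841 + 0.41477 = 1.49214 bits

log₂(5) = 2.32193 bits

D_KL(P||U) = 2.32193 - 1.49214 = 0.82979 ≈ 0.8298 bits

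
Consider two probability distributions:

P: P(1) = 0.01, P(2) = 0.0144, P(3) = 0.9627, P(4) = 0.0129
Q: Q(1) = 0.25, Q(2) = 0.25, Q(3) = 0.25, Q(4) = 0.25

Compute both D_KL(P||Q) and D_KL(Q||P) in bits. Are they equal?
D_KL(P||Q) = 1.7117 bits, D_KL(Q||P) = 2.7732 bits. No, they are not equal.

D_KL(P||Q) = Σ P(x) log₂(P(x)/Q(x))

Computing term by term:
  P(1)·log₂(P(1)/Q(1)) = 0.01·log₂(0.01/0.25) = -0.04644
  P(2)·log₂(P(2)/Q(2)) = 0.0144·log₂(0.0144/0.25) = -0.05930
  P(3)·log₂(P(3)/Q(3)) = 0.9627·log₂(0.9627/0.25) = 1.87260
  P(4)·log₂(P(4)/Q(4)) = 0.0129·log₂(0.0129/0.25) = -0.05517

D_KL(P||Q) = -0.04644 - 0.05930 + 1.87260 - 0.05517 = 1.71169 ≈ 1.7117 bits

D_KL(Q||P) = Σ Q(x) log₂(Q(x)/P(x))

Computing term by term:
  Q(1)·log₂(Q(1)/P(1)) = 0.25·log₂(0.25/0.01) = 1.16096
  Q(2)·log₂(Q(2)/P(2)) = 0.25·log₂(0.25/0.0144) = 1.02945
  Q(3)·log₂(Q(3)/P(3)) = 0.25·log₂(0.25/0.9627) = -0.48629
  Q(4)·log₂(Q(4)/P(4)) = 0.25·log₂(0.25/0.0129) = 1.06912

D_KL(Q||P) = 1.16096 + 1.02945 - 0.48629 + 1.06912 = 2.77324 ≈ 2.7732 bits

These are NOT equal (difference: 1.0615 bits). KL divergence is asymmetric: D_KL(P||Q) ≠ D_KL(Q||P) in general.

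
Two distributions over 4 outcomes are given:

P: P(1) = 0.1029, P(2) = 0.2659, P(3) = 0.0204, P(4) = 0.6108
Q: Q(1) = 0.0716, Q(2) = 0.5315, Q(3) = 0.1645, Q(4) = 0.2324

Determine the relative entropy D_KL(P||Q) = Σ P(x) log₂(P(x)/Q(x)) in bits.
0.5782 bits

D_KL(P||Q) = Σ P(x) log₂(P(x)/Q(x))

Computing term by term:
  P(1)·log₂(P(1)/Q(1)) = 0.1029·log₂(0.1029/0.0716) = 0.05384
  P(2)·log₂(P(2)/Q(2)) = 0.2659·log₂(0.2659/0.5315) = -0.26568
  P(3)·log₂(P(3)/Q(3)) = 0.0204·log₂(0.0204/0.1645) = -0.06143
  P(4)·log₂(P(4)/Q(4)) = 0.6108·log₂(0.6108/0.2324) = 0.85151

D_KL(P||Q) = 0.05384 - 0.26568 - 0.06143 + 0.85151 = 0.57824 ≈ 0.5782 bits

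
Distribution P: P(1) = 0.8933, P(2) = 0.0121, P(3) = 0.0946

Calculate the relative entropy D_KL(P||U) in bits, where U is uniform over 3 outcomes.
1.0407 bits

U(i) = 1/3 for all i

D_KL(P||U) = Σ P(x) log₂(P(x) / (1/3))
           = Σ P(x) log₂(P(x)) + log₂(3)
           = log₂(3) - H(P)

H(P) = -Σ P(x) log₂(P(x)):
  -P(1)·log₂(P(1)) = -(0.8933)·log₂(0.8933) = 0.14541
  -P(2)·log₂(P(2)) = -(0.0121)·log₂(0.0121) = 0.07706
  -P(3)·log₂(P(3)) = -(0.0946)·log₂(0.0946) = 0.32183
H(P) = 0.14541 + 0.07706 + 0.32183 = 0.54430 bits

log₂(3) = 1.58496 bits

D_KL(P||U) = 1.58496 - 0.54430 = 1.04066 ≈ 1.0407 bits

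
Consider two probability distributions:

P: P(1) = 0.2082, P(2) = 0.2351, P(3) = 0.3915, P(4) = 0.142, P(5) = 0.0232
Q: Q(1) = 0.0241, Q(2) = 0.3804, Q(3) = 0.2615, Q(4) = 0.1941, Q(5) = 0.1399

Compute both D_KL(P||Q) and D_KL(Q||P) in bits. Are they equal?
D_KL(P||Q) = 0.5882 bits, D_KL(Q||P) = 0.4870 bits. No, they are not equal.

D_KL(P||Q) = Σ P(x) log₂(P(x)/Q(x))

Computing term by term:
  P(1)·log₂(P(1)/Q(1)) = 0.2082·log₂(0.2082/0.0241) = 0.64768
  P(2)·log₂(P(2)/Q(2)) = 0.2351·log₂(0.2351/0.3804) = -0.16322
  P(3)·log₂(P(3)/Q(3)) = 0.3915·log₂(0.3915/0.2615) = 0.22793
  P(4)·log₂(P(4)/Q(4)) = 0.142·log₂(0.142/0.1941) = -0.06403
  P(5)·log₂(P(5)/Q(5)) = 0.0232·log₂(0.0232/0.1399) = -0.06014

D_KL(P||Q) = 0.64768 - 0.16322 + 0.22793 - 0.06403 - 0.06014 = 0.58822 ≈ 0.5882 bits

D_KL(Q||P) = Σ Q(x) log₂(Q(x)/P(x))

Computing term by term:
  Q(1)·log₂(Q(1)/P(1)) = 0.0241·log₂(0.0241/0.2082) = -0.07497
  Q(2)·log₂(Q(2)/P(2)) = 0.3804·log₂(0.3804/0.2351) = 0.26409
  Q(3)·log₂(Q(3)/P(3)) = 0.2615·log₂(0.2615/0.3915) = -0.15225
  Q(4)·log₂(Q(4)/P(4)) = 0.1941·log₂(0.1941/0.142) = 0.08752
  Q(5)·log₂(Q(5)/P(5)) = 0.1399·log₂(0.1399/0.0232) = 0.36265

D_KL(Q||P) = -0.07497 + 0.26409 - 0.15225 + 0.08752 + 0.36265 = 0.48704 ≈ 0.4870 bits

These are NOT equal (difference: 0.1012 bits). KL divergence is asymmetric: D_KL(P||Q) ≠ D_KL(Q||P) in general.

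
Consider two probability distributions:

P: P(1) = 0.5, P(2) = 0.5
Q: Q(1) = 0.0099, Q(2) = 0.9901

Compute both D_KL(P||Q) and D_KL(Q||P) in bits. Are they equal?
D_KL(P||Q) = 2.3364 bits, D_KL(Q||P) = 0.9199 bits. No, they are not equal.

D_KL(P||Q) = Σ P(x) log₂(P(x)/Q(x))

Computing term by term:
  P(1)·log₂(P(1)/Q(1)) = 0.5·log₂(0.5/0.0099) = 2.82918
  P(2)·log₂(P(2)/Q(2)) = 0.5·log₂(0.5/0.9901) = -0.49282

D_KL(P||Q) = 2.82918 - 0.49282 = 2.33636 ≈ 2.3364 bits

D_KL(Q||P) = Σ Q(x) log₂(Q(x)/P(x))

Computing term by term:
  Q(1)·log₂(Q(1)/P(1)) = 0.0099·log₂(0.0099/0.5) = -0.05602
  Q(2)·log₂(Q(2)/P(2)) = 0.9901·log₂(0.9901/0.5) = 0.97589

D_KL(Q||P) = -0.05602 + 0.97589 = 0.91987 ≈ 0.9199 bits

These are NOT equal (difference: 1.4165 bits). KL divergence is asymmetric: D_KL(P||Q) ≠ D_KL(Q||P) in general.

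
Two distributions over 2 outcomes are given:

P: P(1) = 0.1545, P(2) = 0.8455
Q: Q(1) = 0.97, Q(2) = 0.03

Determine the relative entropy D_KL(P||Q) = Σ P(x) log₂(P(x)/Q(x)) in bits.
3.6631 bits

D_KL(P||Q) = Σ P(x) log₂(P(x)/Q(x))

Computing term by term:
  P(1)·log₂(P(1)/Q(1)) = 0.1545·log₂(0.1545/0.97) = -0.40948
  P(2)·log₂(P(2)/Q(2)) = 0.8455·log₂(0.8455/0.03) = 4.07258

D_KL(P||Q) = -0.40948 + 4.07258 = 3.66310 ≈ 3.6631 bits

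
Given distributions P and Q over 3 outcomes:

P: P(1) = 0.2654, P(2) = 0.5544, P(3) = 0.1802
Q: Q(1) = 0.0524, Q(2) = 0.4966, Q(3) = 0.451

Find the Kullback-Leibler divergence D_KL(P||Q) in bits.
0.4707 bits

D_KL(P||Q) = Σ P(x) log₂(P(x)/Q(x))

Computing term by term:
  P(1)·log₂(P(1)/Q(1)) = 0.2654·log₂(0.2654/0.0524) = 0.62118
  P(2)·log₂(P(2)/Q(2)) = 0.5544·log₂(0.5544/0.4966) = 0.08806
  P(3)·log₂(P(3)/Q(3)) = 0.1802·log₂(0.1802/0.451) = -0.23850

D_KL(P||Q) = 0.62118 + 0.08806 - 0.23850 = 0.47074 ≈ 0.4707 bits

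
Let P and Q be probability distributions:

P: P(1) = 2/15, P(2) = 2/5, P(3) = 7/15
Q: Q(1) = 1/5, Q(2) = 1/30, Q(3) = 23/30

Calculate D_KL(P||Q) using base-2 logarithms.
1.0218 bits

D_KL(P||Q) = Σ P(x) log₂(P(x)/Q(x))

Computing term by term:
  P(1)·log₂(P(1)/Q(1)) = (2/15)·log₂((2/15)/(1/5)) = -0.07800
  P(2)·log₂(P(2)/Q(2)) = (2/5)·log₂((2/5)/(1/30)) = 1.43399
  P(3)·log₂(P(3)/Q(3)) = (7/15)·log₂((7/15)/(23/30)) = -0.33423

D_KL(P||Q) = -0.07800 + 1.43399 - 0.33423 = 1.02176 ≈ 1.0218 bits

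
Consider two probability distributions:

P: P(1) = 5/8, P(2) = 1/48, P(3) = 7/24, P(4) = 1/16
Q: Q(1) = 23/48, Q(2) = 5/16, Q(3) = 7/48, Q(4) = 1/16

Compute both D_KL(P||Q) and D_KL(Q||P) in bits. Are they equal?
D_KL(P||Q) = 0.4499 bits, D_KL(Q||P) = 0.8914 bits. No, they are not equal.

D_KL(P||Q) = Σ P(x) log₂(P(x)/Q(x))

Computing term by term:
  P(1)·log₂(P(1)/Q(1)) = (5/8)·log₂((5/8)/(23/48)) = 0.23958
  P(2)·log₂(P(2)/Q(2)) = (1/48)·log₂((1/48)/(5/16)) = -0.08139
  P(3)·log₂(P(3)/Q(3)) = (7/24)·log₂((7/24)/(7/48)) = 0.29167
  P(4)·log₂(P(4)/Q(4)) = (1/16)·log₂((1/16)/(1/16)) = 0.00000

D_KL(P||Q) = 0.23958 - 0.08139 + 0.29167 + 0.00000 = 0.44986 ≈ 0.4499 bits

D_KL(Q||P) = Σ Q(x) log₂(Q(x)/P(x))

Computing term by term:
  Q(1)·log₂(Q(1)/P(1)) = (23/48)·log₂((23/48)/(5/8)) = -0.18368
  Q(2)·log₂(Q(2)/P(2)) = (5/16)·log₂((5/16)/(1/48)) = 1.22090
  Q(3)·log₂(Q(3)/P(3)) = (7/48)·log₂((7/48)/(7/24)) = -0.14583
  Q(4)·log₂(Q(4)/P(4)) = (1/16)·log₂((1/16)/(1/16)) = 0.00000

D_KL(Q||P) = -0.18368 + 1.22090 - 0.14583 + 0.00000 = 0.89139 ≈ 0.8914 bits

These are NOT equal (difference: 0.4415 bits). KL divergence is asymmetric: D_KL(P||Q) ≠ D_KL(Q||P) in general.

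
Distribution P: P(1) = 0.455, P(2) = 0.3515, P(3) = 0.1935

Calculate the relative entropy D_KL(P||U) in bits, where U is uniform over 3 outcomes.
0.0793 bits

U(i) = 1/3 for all i

D_KL(P||U) = Σ P(x) log₂(P(x) / (1/3))
           = Σ P(x) log₂(P(x)) + log₂(3)
           = log₂(3) - H(P)

H(P) = -Σ P(x) log₂(P(x)):
  -P(1)·log₂(P(1)) = -(0.455)·log₂(0.455) = 0.51691
  -P(2)·log₂(P(2)) = -(0.3515)·log₂(0.3515) = 0.53020
  -P(3)·log₂(P(3)) = -(0.1935)·log₂(0.1935) = 0.45852
H(P) = 0.51691 + 0.53020 + 0.45852 = 1.50563 bits

log₂(3) = 1.58496 bits

D_KL(P||U) = 1.58496 - 1.50563 = 0.07933 ≈ 0.0793 bits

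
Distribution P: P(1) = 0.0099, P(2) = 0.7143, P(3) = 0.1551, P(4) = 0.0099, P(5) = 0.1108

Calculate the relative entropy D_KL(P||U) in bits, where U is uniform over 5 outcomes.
1.0747 bits

U(i) = 1/5 for all i

D_KL(P||U) = Σ P(x) log₂(P(x) / (1/5))
           = Σ P(x) log₂(P(x)) + log₂(5)
           = log₂(5) - H(P)

H(P) = -Σ P(x) log₂(P(x)):
  -P(1)·log₂(P(1)) = -(0.0099)·log₂(0.0099) = 0.06592
  -P(2)·log₂(P(2)) = -(0.7143)·log₂(0.7143) = 0.34672
  -P(3)·log₂(P(3)) = -(0.1551)·log₂(0.1551) = 0.41702
  -P(4)·log₂(P(4)) = -(0.0099)·log₂(0.0099) = 0.06592
  -P(5)·log₂(P(5)) = -(0.1108)·log₂(0.1108) = 0.35168
H(P) = 0.06592 + 0.34672 + 0.41702 + 0.06592 + 0.35168 = 1.24726 bits

log₂(5) = 2.32193 bits

D_KL(P||U) = 2.32193 - 1.24726 = 1.07467 ≈ 1.0747 bits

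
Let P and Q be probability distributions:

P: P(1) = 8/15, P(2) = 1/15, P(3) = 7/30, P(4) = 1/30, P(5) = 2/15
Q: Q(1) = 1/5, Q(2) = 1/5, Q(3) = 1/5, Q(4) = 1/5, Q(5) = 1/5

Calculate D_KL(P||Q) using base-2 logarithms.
0.5368 bits

D_KL(P||Q) = Σ P(x) log₂(P(x)/Q(x))

Computing term by term:
  P(1)·log₂(P(1)/Q(1)) = (8/15)·log₂((8/15)/(1/5)) = 0.75469
  P(2)·log₂(P(2)/Q(2)) = (1/15)·log₂((1/15)/(1/5)) = -0.10566
  P(3)·log₂(P(3)/Q(3)) = (7/30)·log₂((7/30)/(1/5)) = 0.05189
  P(4)·log₂(P(4)/Q(4)) = (1/30)·log₂((1/30)/(1/5)) = -0.08617
  P(5)·log₂(P(5)/Q(5)) = (2/15)·log₂((2/15)/(1/5)) = -0.07800

D_KL(P||Q) = 0.75469 - 0.10566 + 0.05189 - 0.08617 - 0.07800 = 0.53675 ≈ 0.5368 bits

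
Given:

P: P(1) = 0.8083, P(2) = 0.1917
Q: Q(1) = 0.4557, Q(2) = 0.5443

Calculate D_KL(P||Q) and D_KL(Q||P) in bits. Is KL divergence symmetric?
D_KL(P||Q) = 0.3797 bits, D_KL(Q||P) = 0.4427 bits. No, KL divergence is not symmetric.

D_KL(P||Q) = Σ P(x) log₂(P(x)/Q(x))

Computing term by term:
  P(1)·log₂(P(1)/Q(1)) = 0.8083·log₂(0.8083/0.4557) = 0.66831
  P(2)·log₂(P(2)/Q(2)) = 0.1917·log₂(0.1917/0.5443) = -0.28861

D_KL(P||Q) = 0.66831 - 0.28861 = 0.37970 ≈ 0.3797 bits

D_KL(Q||P) = Σ Q(x) log₂(Q(x)/P(x))

Computing term by term:
  Q(1)·log₂(Q(1)/P(1)) = 0.4557·log₂(0.4557/0.8083) = -0.37678
  Q(2)·log₂(Q(2)/P(2)) = 0.5443·log₂(0.5443/0.1917) = 0.81947

D_KL(Q||P) = -0.37678 + 0.81947 = 0.44269 ≈ 0.4427 bits

These are NOT equal (difference: 0.0630 bits). KL divergence is asymmetric: D_KL(P||Q) ≠ D_KL(Q||P) in general.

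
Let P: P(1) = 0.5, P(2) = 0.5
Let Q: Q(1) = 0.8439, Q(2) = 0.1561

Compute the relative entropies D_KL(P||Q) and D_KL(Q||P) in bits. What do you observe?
D_KL(P||Q) = 0.4622 bits, D_KL(Q||P) = 0.3751 bits. The two directions give different values (D_KL(P||Q) exceeds D_KL(Q||P) by 0.0871 bits): KL divergence is asymmetric.

D_KL(P||Q) = Σ P(x) log₂(P(x)/Q(x))

Computing term by term:
  P(1)·log₂(P(1)/Q(1)) = 0.5·log₂(0.5/0.8439) = -0.37757
  P(2)·log₂(P(2)/Q(2)) = 0.5·log₂(0.5/0.1561) = 0.83973

D_KL(P||Q) = -0.37757 + 0.83973 = 0.46216 ≈ 0.4622 bits

D_KL(Q||P) = Σ Q(x) log₂(Q(x)/P(x))

Computing term by term:
  Q(1)·log₂(Q(1)/P(1)) = 0.8439·log₂(0.8439/0.5) = 0.63727
  Q(2)·log₂(Q(2)/P(2)) = 0.1561·log₂(0.1561/0.5) = -0.26216

D_KL(Q||P) = 0.63727 - 0.26216 = 0.37511 ≈ 0.3751 bits

These are NOT equal (difference: 0.0871 bits). KL divergence is asymmetric: D_KL(P||Q) ≠ D_KL(Q||P) in general.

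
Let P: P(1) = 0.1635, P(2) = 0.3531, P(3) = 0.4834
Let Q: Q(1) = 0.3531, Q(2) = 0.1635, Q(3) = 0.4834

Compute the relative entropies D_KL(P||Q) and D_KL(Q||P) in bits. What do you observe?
D_KL(P||Q) = 0.2106 bits, D_KL(Q||P) = 0.2106 bits. The two directions give the same value here, because Q is a self-inverse relabeling of P; in general KL divergence is asymmetric.

D_KL(P||Q) = Σ P(x) log₂(P(x)/Q(x))

Computing term by term:
  P(1)·log₂(P(1)/Q(1)) = 0.1635·log₂(0.1635/0.3531) = -0.18161
  P(2)·log₂(P(2)/Q(2)) = 0.3531·log₂(0.3531/0.1635) = 0.39222
  P(3)·log₂(P(3)/Q(3)) = 0.4834·log₂(0.4834/0.4834) = 0.00000

D_KL(P||Q) = -0.18161 + 0.39222 + 0.00000 = 0.21061 ≈ 0.2106 bits

D_KL(Q||P) = Σ Q(x) log₂(Q(x)/P(x))

Computing term by term:
  Q(1)·log₂(Q(1)/P(1)) = 0.3531·log₂(0.3531/0.1635) = 0.39222
  Q(2)·log₂(Q(2)/P(2)) = 0.1635·log₂(0.1635/0.3531) = -0.18161
  Q(3)·log₂(Q(3)/P(3)) = 0.4834·log₂(0.4834/0.4834) = 0.00000

D_KL(Q||P) = 0.39222 - 0.18161 + 0.00000 = 0.21061 ≈ 0.2106 bits

These ARE equal here. Q is P with outcomes relabeled (Q(1) = P(2), Q(2) = P(1)) by a relabeling that is its own inverse, so the two sums contain exactly the same terms in a different order. This is a special case — KL divergence is not symmetric in general: D_KL(P||Q) ≠ D_KL(Q||P) for most P, Q.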